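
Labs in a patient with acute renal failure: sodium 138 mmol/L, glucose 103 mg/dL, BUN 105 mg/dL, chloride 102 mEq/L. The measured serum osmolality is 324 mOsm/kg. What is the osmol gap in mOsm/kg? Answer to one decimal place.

Calculated osmolality = 2·Na + glucose/18 + BUN/2.8
= 2·138 + 103/18 + 105/2.8
= 276 + 5.72 + 37.50
= 319.22 mOsm/kg ≈ 319.2 mOsm/kg
Osmolar gap = measured − calculated = 324 − 319.2 = 4.8 mOsm/kg

4.8 mOsm/kg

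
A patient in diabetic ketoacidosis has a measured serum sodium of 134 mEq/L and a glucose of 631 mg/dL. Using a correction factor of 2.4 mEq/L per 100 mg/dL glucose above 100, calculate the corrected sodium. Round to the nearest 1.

Corrected Na = measured Na + 2.4 · (glucose − 100)/100
= 134 + 2.4 · (631 − 100)/100
= 134 + 12.7
= 146.7 mEq/L

147 mEq/L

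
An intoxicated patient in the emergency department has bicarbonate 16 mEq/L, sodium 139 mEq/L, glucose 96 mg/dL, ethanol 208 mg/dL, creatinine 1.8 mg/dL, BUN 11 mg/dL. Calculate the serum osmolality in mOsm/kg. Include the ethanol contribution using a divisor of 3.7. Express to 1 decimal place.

Calculated osmolality = 2·Na + glucose/18 + BUN/2.8 + ethanol/3.7
= 2·139 + 96/18 + 11/2.8 + 208/3.7
= 278 + 5.33 + 3.93 + 56.22
= 343.48 mOsm/kg

343.5 mOsm/kg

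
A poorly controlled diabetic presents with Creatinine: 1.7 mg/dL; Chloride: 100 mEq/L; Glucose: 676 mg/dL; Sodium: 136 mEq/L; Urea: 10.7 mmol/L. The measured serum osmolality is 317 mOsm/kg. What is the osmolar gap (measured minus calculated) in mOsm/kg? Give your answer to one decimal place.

-3.3 mOsm/kg

Calculated osmolality = 2·Na + glucose/18 + urea
= 2·136 + 676/18 + 10.7
= 272 + 37.56 + 10.70
= 320.26 mOsm/kg ≈ 320.3 mOsm/kg
Osmolar gap = measured − calculated = 317 − 320.3 = -3.3 mOsm/kg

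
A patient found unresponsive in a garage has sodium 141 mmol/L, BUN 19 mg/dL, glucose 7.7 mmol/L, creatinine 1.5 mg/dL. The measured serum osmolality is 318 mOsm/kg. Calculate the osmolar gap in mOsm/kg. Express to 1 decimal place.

21.5 mOsm/kg

Calculated osmolality = 2·Na + glucose + BUN/2.8
= 2·141 + 7.7 + 19/2.8
= 282 + 7.70 + 6.79
= 296.49 mOsm/kg ≈ 296.5 mOsm/kg
Osmolar gap = measured − calculated = 318 − 296.5 = 21.5 mOsm/kg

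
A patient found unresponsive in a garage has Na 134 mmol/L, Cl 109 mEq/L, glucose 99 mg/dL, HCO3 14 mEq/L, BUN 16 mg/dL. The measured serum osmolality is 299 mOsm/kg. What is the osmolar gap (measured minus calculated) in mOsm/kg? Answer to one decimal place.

19.8 mOsm/kg

Calculated osmolality = 2·Na + glucose/18 + BUN/2.8
= 2·134 + 99/18 + 16/2.8
= 268 + 5.50 + 5.71
= 279.21 mOsm/kg ≈ 279.2 mOsm/kg
Osmolar gap = measured − calculated = 299 − 279.2 = 19.8 mOsm/kg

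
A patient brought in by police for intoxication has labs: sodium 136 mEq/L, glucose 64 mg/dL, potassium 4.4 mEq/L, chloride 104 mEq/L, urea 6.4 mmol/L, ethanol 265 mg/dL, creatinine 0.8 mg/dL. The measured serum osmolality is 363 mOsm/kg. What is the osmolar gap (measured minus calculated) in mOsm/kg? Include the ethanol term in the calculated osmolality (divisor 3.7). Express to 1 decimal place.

9.4 mOsm/kg

Calculated osmolality = 2·Na + glucose/18 + urea + ethanol/3.7
= 2·136 + 64/18 + 6.4 + 265/3.7
= 272 + 3.56 + 6.40 + 71.62
= 353.58 mOsm/kg ≈ 353.6 mOsm/kg
Osmolar gap = measured − calculated = 363 − 353.6 = 9.4 mOsm/kg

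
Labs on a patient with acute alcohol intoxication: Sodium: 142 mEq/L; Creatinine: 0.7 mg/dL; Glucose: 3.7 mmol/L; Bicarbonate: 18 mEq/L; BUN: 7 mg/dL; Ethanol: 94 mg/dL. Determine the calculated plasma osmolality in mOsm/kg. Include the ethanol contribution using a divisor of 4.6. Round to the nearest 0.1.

310.6 mOsm/kg

Calculated osmolality = 2·Na + glucose + BUN/2.8 + ethanol/4.6
= 2·142 + 3.7 + 7/2.8 + 94/4.6
= 284 + 3.70 + 2.50 + 20.43
= 310.63 mOsm/kg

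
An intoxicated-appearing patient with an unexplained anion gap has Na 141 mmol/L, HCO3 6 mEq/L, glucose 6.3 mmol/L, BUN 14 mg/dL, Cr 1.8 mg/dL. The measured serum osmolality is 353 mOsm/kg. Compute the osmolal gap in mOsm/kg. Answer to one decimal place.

Calculated osmolality = 2·Na + glucose + BUN/2.8
= 2·141 + 6.3 + 14/2.8
= 282 + 6.30 + 5
= 293.3 mOsm/kg ≈ 293.3 mOsm/kg
Osmolar gap = measured − calculated = 353 − 293.3 = 59.7 mOsm/kg

59.7 mOsm/kg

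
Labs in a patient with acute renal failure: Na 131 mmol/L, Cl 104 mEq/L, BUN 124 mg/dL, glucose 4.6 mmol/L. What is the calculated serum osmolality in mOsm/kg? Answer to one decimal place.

Calculated osmolality = 2·Na + glucose + BUN/2.8
= 2·131 + 4.6 + 124/2.8
= 262 + 4.60 + 44.29
= 310.89 mOsm/kg

310.9 mOsm/kg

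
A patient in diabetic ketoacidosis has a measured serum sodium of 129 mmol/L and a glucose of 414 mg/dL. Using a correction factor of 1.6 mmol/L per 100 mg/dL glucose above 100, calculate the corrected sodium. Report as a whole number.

Corrected Na = measured Na + 1.6 · (glucose − 100)/100
= 129 + 1.6 · (414 − 100)/100
= 129 + 5
= 134 mmol/L

134 mmol/L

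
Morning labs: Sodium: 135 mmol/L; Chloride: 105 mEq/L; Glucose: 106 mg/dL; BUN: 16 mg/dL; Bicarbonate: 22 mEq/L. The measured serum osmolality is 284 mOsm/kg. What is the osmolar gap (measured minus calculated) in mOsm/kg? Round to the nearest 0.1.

2.4 mOsm/kg

Calculated osmolality = 2·Na + glucose/18 + BUN/2.8
= 2·135 + 106/18 + 16/2.8
= 270 + 5.89 + 5.71
= 281.6 mOsm/kg ≈ 281.6 mOsm/kg
Osmolar gap = measured − calculated = 284 − 281.6 = 2.4 mOsm/kg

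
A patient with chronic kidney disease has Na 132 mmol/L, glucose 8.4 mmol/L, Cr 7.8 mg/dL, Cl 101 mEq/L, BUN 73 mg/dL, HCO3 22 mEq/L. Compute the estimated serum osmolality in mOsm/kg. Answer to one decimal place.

298.5 mOsm/kg

Calculated osmolality = 2·Na + glucose + BUN/2.8
= 2·132 + 8.4 + 73/2.8
= 264 + 8.40 + 26.07
= 298.47 mOsm/kg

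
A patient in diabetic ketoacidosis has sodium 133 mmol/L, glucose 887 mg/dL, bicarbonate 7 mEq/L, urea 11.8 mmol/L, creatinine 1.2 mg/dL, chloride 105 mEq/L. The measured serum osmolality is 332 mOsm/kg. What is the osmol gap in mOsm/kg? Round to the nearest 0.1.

4.9 mOsm/kg

Calculated osmolality = 2·Na + glucose/18 + urea
= 2·133 + 887/18 + 11.8
= 266 + 49.28 + 11.80
= 327.08 mOsm/kg ≈ 327.1 mOsm/kg
Osmolar gap = measured − calculated = 332 − 327.1 = 4.9 mOsm/kg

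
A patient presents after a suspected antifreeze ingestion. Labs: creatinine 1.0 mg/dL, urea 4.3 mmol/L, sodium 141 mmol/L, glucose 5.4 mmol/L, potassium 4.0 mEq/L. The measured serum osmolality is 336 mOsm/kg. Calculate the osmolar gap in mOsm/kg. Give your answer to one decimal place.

Calculated osmolality = 2·Na + glucose + urea
= 2·141 + 5.4 + 4.3
= 282 + 5.40 + 4.30
= 291.7 mOsm/kg ≈ 291.7 mOsm/kg
Osmolar gap = measured − calculated = 336 − 291.7 = 44.3 mOsm/kg

44.3 mOsm/kg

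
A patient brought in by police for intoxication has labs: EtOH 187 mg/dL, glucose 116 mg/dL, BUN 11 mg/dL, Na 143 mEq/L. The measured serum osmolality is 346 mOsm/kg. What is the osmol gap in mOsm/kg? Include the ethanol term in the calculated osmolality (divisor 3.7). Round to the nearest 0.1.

-0.9 mOsm/kg

Calculated osmolality = 2·Na + glucose/18 + BUN/2.8 + ethanol/3.7
= 2·143 + 116/18 + 11/2.8 + 187/3.7
= 286 + 6.44 + 3.93 + 50.54
= 346.91 mOsm/kg ≈ 346.9 mOsm/kg
Osmolar gap = measured − calculated = 346 − 346.9 = -0.9 mOsm/kg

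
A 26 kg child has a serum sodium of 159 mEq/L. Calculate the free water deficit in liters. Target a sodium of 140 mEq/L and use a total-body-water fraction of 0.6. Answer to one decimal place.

2.1 L

TBW = 0.6 · 26 = 15.6 L
Free water deficit = TBW · (Na/140 − 1)
= 15.6 · (159/140 − 1)
= 15.6 · 0.1357
= 2.12 L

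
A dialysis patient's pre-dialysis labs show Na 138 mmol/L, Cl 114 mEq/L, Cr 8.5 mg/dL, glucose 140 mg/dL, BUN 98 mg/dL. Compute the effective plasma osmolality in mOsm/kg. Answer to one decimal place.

283.8 mOsm/kg

Effective osmolality excludes urea (freely permeant across cell membranes):
2·Na + glucose/18
= 2·138 + 140/18
= 276 + 7.78
= 283.78 mOsm/kg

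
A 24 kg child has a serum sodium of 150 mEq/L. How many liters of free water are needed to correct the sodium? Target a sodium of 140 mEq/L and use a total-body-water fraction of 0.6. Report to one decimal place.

1.0 L

TBW = 0.6 · 24 = 14.4 L
Free water deficit = TBW · (Na/140 − 1)
= 14.4 · (150/140 − 1)
= 14.4 · 0.0714
= 1.03 L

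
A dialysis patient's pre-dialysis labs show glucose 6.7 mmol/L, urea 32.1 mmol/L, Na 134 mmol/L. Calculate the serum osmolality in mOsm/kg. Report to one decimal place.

Calculated osmolality = 2·Na + glucose + urea
= 2·134 + 6.7 + 32.1
= 268 + 6.70 + 32.10
= 306.8 mOsm/kg

306.8 mOsm/kg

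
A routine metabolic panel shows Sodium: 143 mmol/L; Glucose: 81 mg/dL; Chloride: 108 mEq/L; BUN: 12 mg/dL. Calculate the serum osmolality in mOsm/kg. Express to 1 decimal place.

Calculated osmolality = 2·Na + glucose/18 + BUN/2.8
= 2·143 + 81/18 + 12/2.8
= 286 + 4.50 + 4.29
= 294.79 mOsm/kg

294.8 mOsm/kg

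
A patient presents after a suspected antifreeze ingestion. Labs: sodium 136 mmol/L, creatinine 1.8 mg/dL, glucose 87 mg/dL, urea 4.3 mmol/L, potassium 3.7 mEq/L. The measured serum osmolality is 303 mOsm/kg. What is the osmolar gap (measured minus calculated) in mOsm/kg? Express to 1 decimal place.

21.9 mOsm/kg

Calculated osmolality = 2·Na + glucose/18 + urea
= 2·136 + 87/18 + 4.3
= 272 + 4.83 + 4.30
= 281.13 mOsm/kg ≈ 281.1 mOsm/kg
Osmolar gap = measured − calculated = 303 − 281.1 = 21.9 mOsm/kg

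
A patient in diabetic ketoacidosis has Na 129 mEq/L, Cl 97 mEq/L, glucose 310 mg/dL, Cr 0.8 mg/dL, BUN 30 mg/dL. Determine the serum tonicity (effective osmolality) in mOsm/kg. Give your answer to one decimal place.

275.2 mOsm/kg

Effective osmolality excludes urea (freely permeant across cell membranes):
2·Na + glucose/18
= 2·129 + 310/18
= 258 + 17.22
= 275.22 mOsm/kg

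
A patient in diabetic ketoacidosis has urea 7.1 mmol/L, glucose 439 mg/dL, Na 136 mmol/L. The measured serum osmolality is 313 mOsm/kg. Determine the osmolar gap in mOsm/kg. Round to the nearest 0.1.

Calculated osmolality = 2·Na + glucose/18 + urea
= 2·136 + 439/18 + 7.1
= 272 + 24.39 + 7.10
= 303.49 mOsm/kg ≈ 303.5 mOsm/kg
Osmolar gap = measured − calculated = 313 − 303.5 = 9.5 mOsm/kg

9.5 mOsm/kg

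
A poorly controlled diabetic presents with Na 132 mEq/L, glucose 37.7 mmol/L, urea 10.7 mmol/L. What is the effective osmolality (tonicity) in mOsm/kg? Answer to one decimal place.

Effective osmolality excludes urea (freely permeant across cell membranes):
2·Na + glucose
= 2·132 + 37.7
= 264 + 37.7
= 301.7 mOsm/kg

301.7 mOsm/kg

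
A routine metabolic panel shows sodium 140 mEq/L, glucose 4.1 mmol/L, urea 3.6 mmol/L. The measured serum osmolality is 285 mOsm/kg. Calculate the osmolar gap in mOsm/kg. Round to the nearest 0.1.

Calculated osmolality = 2·Na + glucose + urea
= 2·140 + 4.1 + 3.6
= 280 + 4.10 + 3.60
= 287.7 mOsm/kg ≈ 287.7 mOsm/kg
Osmolar gap = measured − calculated = 285 − 287.7 = -2.7 mOsm/kg

-2.7 mOsm/kg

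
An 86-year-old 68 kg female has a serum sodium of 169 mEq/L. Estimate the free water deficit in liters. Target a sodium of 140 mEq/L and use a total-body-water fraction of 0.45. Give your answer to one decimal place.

TBW = 0.45 · 68 = 30.6 L
Free water deficit = TBW · (Na/140 − 1)
= 30.6 · (169/140 − 1)
= 30.6 · 0.2071
= 6.34 L

6.3 L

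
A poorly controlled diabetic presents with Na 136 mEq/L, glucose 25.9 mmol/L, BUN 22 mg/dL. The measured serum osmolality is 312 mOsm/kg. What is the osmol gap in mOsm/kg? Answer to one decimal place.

Calculated osmolality = 2·Na + glucose + BUN/2.8
= 2·136 + 25.9 + 22/2.8
= 272 + 25.90 + 7.86
= 305.76 mOsm/kg ≈ 305.8 mOsm/kg
Osmolar gap = measured − calculated = 312 − 305.8 = 6.2 mOsm/kg

6.2 mOsm/kg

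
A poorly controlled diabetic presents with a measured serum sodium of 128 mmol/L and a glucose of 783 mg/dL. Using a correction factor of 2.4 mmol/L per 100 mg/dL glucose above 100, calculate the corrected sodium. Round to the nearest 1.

Corrected Na = measured Na + 2.4 · (glucose − 100)/100
= 128 + 2.4 · (783 − 100)/100
= 128 + 16.4
= 144.4 mmol/L

144 mmol/L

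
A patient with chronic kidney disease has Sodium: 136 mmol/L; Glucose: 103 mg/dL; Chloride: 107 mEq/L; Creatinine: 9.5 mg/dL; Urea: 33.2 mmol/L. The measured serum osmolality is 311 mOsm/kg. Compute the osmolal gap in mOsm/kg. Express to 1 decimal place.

Calculated osmolality = 2·Na + glucose/18 + urea
= 2·136 + 103/18 + 33.2
= 272 + 5.72 + 33.20
= 310.92 mOsm/kg ≈ 310.9 mOsm/kg
Osmolar gap = measured − calculated = 311 − 310.9 = 0.1 mOsm/kg

0.1 mOsm/kg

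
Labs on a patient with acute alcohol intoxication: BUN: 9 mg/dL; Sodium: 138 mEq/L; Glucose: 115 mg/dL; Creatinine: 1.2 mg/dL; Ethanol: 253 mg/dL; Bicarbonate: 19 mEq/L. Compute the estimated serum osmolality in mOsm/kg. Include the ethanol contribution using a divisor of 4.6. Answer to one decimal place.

Calculated osmolality = 2·Na + glucose/18 + BUN/2.8 + ethanol/4.6
= 2·138 + 115/18 + 9/2.8 + 253/4.6
= 276 + 6.39 + 3.21 + 55
= 340.6 mOsm/kg

340.6 mOsm/kg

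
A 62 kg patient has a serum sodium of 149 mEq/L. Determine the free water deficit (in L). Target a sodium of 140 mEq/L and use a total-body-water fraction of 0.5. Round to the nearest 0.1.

TBW = 0.5 · 62 = 31 L
Free water deficit = TBW · (Na/140 − 1)
= 31 · (149/140 − 1)
= 31 · 0.0643
= 1.99 L

2.0 L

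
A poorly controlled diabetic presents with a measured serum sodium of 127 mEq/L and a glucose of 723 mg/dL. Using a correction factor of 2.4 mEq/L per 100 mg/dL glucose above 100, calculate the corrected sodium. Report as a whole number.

142 mEq/L

Corrected Na = measured Na + 2.4 · (glucose − 100)/100
= 127 + 2.4 · (723 − 100)/100
= 127 + 15
= 142 mEq/L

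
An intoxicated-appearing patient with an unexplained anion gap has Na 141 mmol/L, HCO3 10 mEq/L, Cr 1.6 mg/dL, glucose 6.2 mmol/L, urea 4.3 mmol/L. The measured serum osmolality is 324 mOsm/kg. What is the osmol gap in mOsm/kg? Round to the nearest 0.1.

Calculated osmolality = 2·Na + glucose + urea
= 2·141 + 6.2 + 4.3
= 282 + 6.20 + 4.30
= 292.5 mOsm/kg ≈ 292.5 mOsm/kg
Osmolar gap = measured − calculated = 324 − 292.5 = 31.5 mOsm/kg

31.5 mOsm/kg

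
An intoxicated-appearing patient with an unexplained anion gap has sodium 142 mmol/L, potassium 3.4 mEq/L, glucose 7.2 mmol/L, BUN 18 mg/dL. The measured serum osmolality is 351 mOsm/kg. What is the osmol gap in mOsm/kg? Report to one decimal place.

53.4 mOsm/kg

Calculated osmolality = 2·Na + glucose + BUN/2.8
= 2·142 + 7.2 + 18/2.8
= 284 + 7.20 + 6.43
= 297.63 mOsm/kg ≈ 297.6 mOsm/kg
Osmolar gap = measured − calculated = 351 − 297.6 = 53.4 mOsm/kg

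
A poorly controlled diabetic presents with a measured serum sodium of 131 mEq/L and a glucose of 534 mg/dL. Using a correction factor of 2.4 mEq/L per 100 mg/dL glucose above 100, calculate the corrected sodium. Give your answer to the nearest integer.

141 mEq/L

Corrected Na = measured Na + 2.4 · (glucose − 100)/100
= 131 + 2.4 · (534 − 100)/100
= 131 + 10.4
= 141.4 mEq/L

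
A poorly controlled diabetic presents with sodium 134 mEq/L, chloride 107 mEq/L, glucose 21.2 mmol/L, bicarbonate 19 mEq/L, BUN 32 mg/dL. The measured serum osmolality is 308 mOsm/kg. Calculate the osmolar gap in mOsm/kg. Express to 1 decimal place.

Calculated osmolality = 2·Na + glucose + BUN/2.8
= 2·134 + 21.2 + 32/2.8
= 268 + 21.20 + 11.43
= 300.63 mOsm/kg ≈ 300.6 mOsm/kg
Osmolar gap = measured − calculated = 308 − 300.6 = 7.4 mOsm/kg

7.4 mOsm/kg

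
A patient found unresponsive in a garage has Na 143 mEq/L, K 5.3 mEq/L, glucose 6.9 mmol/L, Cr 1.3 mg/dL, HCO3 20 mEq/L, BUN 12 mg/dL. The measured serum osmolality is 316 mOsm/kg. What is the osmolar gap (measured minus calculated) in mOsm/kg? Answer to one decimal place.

Calculated osmolality = 2·Na + glucose + BUN/2.8
= 2·143 + 6.9 + 12/2.8
= 286 + 6.90 + 4.29
= 297.19 mOsm/kg ≈ 297.2 mOsm/kg
Osmolar gap = measured − calculated = 316 − 297.2 = 18.8 mOsm/kg

18.8 mOsm/kg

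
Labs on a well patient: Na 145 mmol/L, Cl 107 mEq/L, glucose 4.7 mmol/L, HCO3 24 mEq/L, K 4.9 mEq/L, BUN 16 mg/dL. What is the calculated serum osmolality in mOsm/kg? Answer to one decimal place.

300.4 mOsm/kg

Calculated osmolality = 2·Na + glucose + BUN/2.8
= 2·145 + 4.7 + 16/2.8
= 290 + 4.70 + 5.71
= 300.41 mOsm/kg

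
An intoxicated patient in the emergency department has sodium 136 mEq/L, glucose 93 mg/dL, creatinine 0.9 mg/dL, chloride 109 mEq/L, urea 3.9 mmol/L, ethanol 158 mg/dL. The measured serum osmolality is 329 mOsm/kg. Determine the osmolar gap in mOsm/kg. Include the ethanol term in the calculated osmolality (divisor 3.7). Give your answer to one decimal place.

5.2 mOsm/kg

Calculated osmolality = 2·Na + glucose/18 + urea + ethanol/3.7
= 2·136 + 93/18 + 3.9 + 158/3.7
= 272 + 5.17 + 3.90 + 42.70
= 323.77 mOsm/kg ≈ 323.8 mOsm/kg
Osmolar gap = measured − calculated = 329 − 323.8 = 5.2 mOsm/kg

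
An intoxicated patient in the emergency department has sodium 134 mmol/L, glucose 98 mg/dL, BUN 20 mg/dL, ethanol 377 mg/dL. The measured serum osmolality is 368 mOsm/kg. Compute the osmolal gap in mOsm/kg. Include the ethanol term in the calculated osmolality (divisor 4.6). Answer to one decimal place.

Calculated osmolality = 2·Na + glucose/18 + BUN/2.8 + ethanol/4.6
= 2·134 + 98/18 + 20/2.8 + 377/4.6
= 268 + 5.44 + 7.14 + 81.96
= 362.54 mOsm/kg ≈ 362.5 mOsm/kg
Osmolar gap = measured − calculated = 368 − 362.5 = 5.5 mOsm/kg

5.5 mOsm/kg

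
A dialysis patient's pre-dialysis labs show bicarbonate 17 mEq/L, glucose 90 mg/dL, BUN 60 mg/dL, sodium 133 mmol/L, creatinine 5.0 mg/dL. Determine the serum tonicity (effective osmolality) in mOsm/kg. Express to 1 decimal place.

271.0 mOsm/kg

Effective osmolality excludes urea (freely permeant across cell membranes):
2·Na + glucose/18
= 2·133 + 90/18
= 266 + 5
= 271 mOsm/kg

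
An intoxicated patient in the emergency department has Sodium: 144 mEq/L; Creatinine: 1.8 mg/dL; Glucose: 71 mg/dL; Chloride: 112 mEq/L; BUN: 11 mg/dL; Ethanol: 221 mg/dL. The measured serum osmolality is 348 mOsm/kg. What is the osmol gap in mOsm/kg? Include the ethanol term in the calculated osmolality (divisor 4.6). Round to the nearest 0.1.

4.1 mOsm/kg

Calculated osmolality = 2·Na + glucose/18 + BUN/2.8 + ethanol/4.6
= 2·144 + 71/18 + 11/2.8 + 221/4.6
= 288 + 3.94 + 3.93 + 48.04
= 343.91 mOsm/kg ≈ 343.9 mOsm/kg
Osmolar gap = measured − calculated = 348 − 343.9 = 4.1 mOsm/kg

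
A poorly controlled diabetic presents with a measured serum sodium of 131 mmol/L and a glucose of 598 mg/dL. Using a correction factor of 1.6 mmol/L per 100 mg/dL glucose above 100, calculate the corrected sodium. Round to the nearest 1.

139 mmol/L

Corrected Na = measured Na + 1.6 · (glucose − 100)/100
= 131 + 1.6 · (598 − 100)/100
= 131 + 8
= 139 mmol/L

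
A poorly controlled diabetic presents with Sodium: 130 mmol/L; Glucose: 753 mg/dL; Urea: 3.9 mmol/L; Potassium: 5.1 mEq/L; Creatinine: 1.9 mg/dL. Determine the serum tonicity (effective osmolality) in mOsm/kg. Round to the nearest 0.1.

301.8 mOsm/kg

Effective osmolality excludes urea (freely permeant across cell membranes):
2·Na + glucose/18
= 2·130 + 753/18
= 260 + 41.83
= 301.83 mOsm/kg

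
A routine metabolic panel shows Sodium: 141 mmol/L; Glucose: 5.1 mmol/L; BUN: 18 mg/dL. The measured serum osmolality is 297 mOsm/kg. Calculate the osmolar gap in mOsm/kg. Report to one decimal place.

3.5 mOsm/kg

Calculated osmolality = 2·Na + glucose + BUN/2.8
= 2·141 + 5.1 + 18/2.8
= 282 + 5.10 + 6.43
= 293.53 mOsm/kg ≈ 293.5 mOsm/kg
Osmolar gap = measured − calculated = 297 − 293.5 = 3.5 mOsm/kg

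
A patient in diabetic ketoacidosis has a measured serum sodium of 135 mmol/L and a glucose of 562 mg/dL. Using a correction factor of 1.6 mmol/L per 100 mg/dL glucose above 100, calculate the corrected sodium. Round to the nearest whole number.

142 mmol/L

Corrected Na = measured Na + 1.6 · (glucose − 100)/100
= 135 + 1.6 · (562 − 100)/100
= 135 + 7.4
= 142.4 mmol/L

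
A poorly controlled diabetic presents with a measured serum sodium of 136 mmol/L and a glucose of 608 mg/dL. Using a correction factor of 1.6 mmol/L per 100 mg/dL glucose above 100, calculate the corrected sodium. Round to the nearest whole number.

144 mmol/L

Corrected Na = measured Na + 1.6 · (glucose − 100)/100
= 136 + 1.6 · (608 − 100)/100
= 136 + 8.1
= 144.1 mmol/L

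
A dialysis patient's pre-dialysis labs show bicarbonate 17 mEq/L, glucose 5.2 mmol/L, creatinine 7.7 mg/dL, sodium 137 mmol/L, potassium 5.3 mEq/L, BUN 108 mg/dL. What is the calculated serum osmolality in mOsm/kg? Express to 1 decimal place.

Calculated osmolality = 2·Na + glucose + BUN/2.8
= 2·137 + 5.2 + 108/2.8
= 274 + 5.20 + 38.57
= 317.77 mOsm/kg

317.8 mOsm/kg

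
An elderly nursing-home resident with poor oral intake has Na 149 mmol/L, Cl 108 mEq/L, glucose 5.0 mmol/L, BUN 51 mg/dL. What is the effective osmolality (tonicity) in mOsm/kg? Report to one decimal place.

Effective osmolality excludes urea (freely permeant across cell membranes):
2·Na + glucose
= 2·149 + 5
= 298 + 5
= 303 mOsm/kg

303.0 mOsm/kg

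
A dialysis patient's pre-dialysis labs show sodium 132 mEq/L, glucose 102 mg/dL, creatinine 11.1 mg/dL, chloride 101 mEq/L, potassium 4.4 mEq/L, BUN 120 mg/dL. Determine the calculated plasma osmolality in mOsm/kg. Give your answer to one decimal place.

312.5 mOsm/kg

Calculated osmolality = 2·Na + glucose/18 + BUN/2.8
= 2·132 + 102/18 + 120/2.8
= 264 + 5.67 + 42.86
= 312.53 mOsm/kg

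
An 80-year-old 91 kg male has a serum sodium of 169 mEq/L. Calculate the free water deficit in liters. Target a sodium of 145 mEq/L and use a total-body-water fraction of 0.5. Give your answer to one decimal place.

TBW = 0.5 · 91 = 45.5 L
Free water deficit = TBW · (Na/145 − 1)
= 45.5 · (169/145 − 1)
= 45.5 · 0.1655
= 7.53 L

7.5 L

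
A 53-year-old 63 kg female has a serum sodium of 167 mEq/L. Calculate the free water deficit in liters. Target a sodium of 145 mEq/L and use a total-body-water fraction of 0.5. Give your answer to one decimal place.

4.8 L

TBW = 0.5 · 63 = 31.5 L
Free water deficit = TBW · (Na/145 − 1)
= 31.5 · (167/145 − 1)
= 31.5 · 0.1517
= 4.78 L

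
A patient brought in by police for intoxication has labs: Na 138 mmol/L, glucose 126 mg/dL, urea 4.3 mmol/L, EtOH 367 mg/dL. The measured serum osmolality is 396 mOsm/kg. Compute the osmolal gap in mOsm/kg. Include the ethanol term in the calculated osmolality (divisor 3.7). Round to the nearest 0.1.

Calculated osmolality = 2·Na + glucose/18 + urea + ethanol/3.7
= 2·138 + 126/18 + 4.3 + 367/3.7
= 276 + 7 + 4.30 + 99.19
= 386.49 mOsm/kg ≈ 386.5 mOsm/kg
Osmolar gap = measured − calculated = 396 − 386.5 = 9.5 mOsm/kg

9.5 mOsm/kg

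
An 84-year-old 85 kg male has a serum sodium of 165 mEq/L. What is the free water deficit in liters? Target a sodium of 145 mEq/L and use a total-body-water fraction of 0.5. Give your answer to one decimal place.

5.9 L

TBW = 0.5 · 85 = 42.5 L
Free water deficit = TBW · (Na/145 − 1)
= 42.5 · (165/145 − 1)
= 42.5 · 0.1379
= 5.86 L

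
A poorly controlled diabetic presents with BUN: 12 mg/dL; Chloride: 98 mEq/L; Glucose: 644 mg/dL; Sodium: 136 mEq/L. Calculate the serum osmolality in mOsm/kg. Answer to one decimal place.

312.1 mOsm/kg

Calculated osmolality = 2·Na + glucose/18 + BUN/2.8
= 2·136 + 644/18 + 12/2.8
= 272 + 35.78 + 4.29
= 312.07 mOsm/kg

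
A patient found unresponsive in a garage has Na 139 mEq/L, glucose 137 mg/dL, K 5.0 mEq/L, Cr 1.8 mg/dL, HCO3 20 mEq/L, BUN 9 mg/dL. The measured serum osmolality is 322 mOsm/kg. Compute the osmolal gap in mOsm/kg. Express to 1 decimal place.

33.2 mOsm/kg

Calculated osmolality = 2·Na + glucose/18 + BUN/2.8
= 2·139 + 137/18 + 9/2.8
= 278 + 7.61 + 3.21
= 288.82 mOsm/kg ≈ 288.8 mOsm/kg
Osmolar gap = measured − calculated = 322 − 288.8 = 33.2 mOsm/kg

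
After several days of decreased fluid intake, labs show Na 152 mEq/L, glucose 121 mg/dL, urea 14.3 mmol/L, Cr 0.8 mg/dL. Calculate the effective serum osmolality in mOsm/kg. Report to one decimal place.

Effective osmolality excludes urea (freely permeant across cell membranes):
2·Na + glucose/18
= 2·152 + 121/18
= 304 + 6.72
= 310.72 mOsm/kg

310.7 mOsm/kg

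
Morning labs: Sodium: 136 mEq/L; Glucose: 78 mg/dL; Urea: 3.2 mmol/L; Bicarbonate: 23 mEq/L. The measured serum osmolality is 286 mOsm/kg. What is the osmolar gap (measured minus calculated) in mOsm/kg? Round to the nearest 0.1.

Calculated osmolality = 2·Na + glucose/18 + urea
= 2·136 + 78/18 + 3.2
= 272 + 4.33 + 3.20
= 279.53 mOsm/kg ≈ 279.5 mOsm/kg
Osmolar gap = measured − calculated = 286 − 279.5 = 6.5 mOsm/kg

6.5 mOsm/kg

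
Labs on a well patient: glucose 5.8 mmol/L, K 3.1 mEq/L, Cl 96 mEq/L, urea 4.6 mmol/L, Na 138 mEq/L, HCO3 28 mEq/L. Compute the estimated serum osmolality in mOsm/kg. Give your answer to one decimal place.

286.4 mOsm/kg

Calculated osmolality = 2·Na + glucose + urea
= 2·138 + 5.8 + 4.6
= 276 + 5.80 + 4.60
= 286.4 mOsm/kg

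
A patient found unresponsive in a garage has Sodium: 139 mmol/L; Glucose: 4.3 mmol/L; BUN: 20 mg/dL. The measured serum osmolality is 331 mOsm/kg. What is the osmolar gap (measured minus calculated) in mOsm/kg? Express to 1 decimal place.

41.6 mOsm/kg

Calculated osmolality = 2·Na + glucose + BUN/2.8
= 2·139 + 4.3 + 20/2.8
= 278 + 4.30 + 7.14
= 289.44 mOsm/kg ≈ 289.4 mOsm/kg
Osmolar gap = measured − calculated = 331 − 289.4 = 41.6 mOsm/kg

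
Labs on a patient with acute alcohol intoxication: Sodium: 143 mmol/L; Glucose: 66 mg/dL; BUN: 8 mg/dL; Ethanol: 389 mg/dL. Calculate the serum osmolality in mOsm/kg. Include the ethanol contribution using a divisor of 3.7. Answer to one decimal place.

Calculated osmolality = 2·Na + glucose/18 + BUN/2.8 + ethanol/3.7
= 2·143 + 66/18 + 8/2.8 + 389/3.7
= 286 + 3.67 + 2.86 + 105.14
= 397.67 mOsm/kg

397.7 mOsm/kg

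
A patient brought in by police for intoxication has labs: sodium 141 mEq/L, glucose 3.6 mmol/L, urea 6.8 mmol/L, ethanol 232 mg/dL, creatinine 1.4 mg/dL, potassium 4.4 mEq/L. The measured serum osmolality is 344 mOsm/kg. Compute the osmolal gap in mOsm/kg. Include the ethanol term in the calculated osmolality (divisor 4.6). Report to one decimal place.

1.2 mOsm/kg

Calculated osmolality = 2·Na + glucose + urea + ethanol/4.6
= 2·141 + 3.6 + 6.8 + 232/4.6
= 282 + 3.60 + 6.80 + 50.43
= 342.83 mOsm/kg ≈ 342.8 mOsm/kg
Osmolar gap = measured − calculated = 344 − 342.8 = 1.2 mOsm/kg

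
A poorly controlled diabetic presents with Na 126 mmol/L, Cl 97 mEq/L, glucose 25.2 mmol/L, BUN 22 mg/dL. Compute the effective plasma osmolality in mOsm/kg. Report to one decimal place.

277.2 mOsm/kg

Effective osmolality excludes urea (freely permeant across cell membranes):
2·Na + glucose
= 2·126 + 25.2
= 252 + 25.2
= 277.2 mOsm/kg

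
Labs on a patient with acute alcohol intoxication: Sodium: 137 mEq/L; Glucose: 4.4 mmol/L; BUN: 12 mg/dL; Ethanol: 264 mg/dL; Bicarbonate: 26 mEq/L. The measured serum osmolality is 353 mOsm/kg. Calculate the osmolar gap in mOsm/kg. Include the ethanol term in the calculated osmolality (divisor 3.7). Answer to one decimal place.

Calculated osmolality = 2·Na + glucose + BUN/2.8 + ethanol/3.7
= 2·137 + 4.4 + 12/2.8 + 264/3.7
= 274 + 4.40 + 4.29 + 71.35
= 354.04 mOsm/kg ≈ 354.0 mOsm/kg
Osmolar gap = measured − calculated = 353 − 354.0 = -1.0 mOsm/kg

-1.0 mOsm/kg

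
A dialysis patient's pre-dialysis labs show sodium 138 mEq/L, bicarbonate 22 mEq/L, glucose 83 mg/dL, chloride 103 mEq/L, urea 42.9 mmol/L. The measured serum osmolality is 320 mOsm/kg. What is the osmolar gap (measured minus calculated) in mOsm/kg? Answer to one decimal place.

Calculated osmolality = 2·Na + glucose/18 + urea
= 2·138 + 83/18 + 42.9
= 276 + 4.61 + 42.90
= 323.51 mOsm/kg ≈ 323.5 mOsm/kg
Osmolar gap = measured − calculated = 320 − 323.5 = -3.5 mOsm/kg

-3.5 mOsm/kg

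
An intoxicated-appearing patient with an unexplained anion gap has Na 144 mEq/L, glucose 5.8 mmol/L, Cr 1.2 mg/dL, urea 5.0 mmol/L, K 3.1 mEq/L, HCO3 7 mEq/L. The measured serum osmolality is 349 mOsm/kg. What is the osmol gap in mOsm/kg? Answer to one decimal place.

50.2 mOsm/kg

Calculated osmolality = 2·Na + glucose + urea
= 2·144 + 5.8 + 5
= 288 + 5.80 + 5
= 298.8 mOsm/kg ≈ 298.8 mOsm/kg
Osmolar gap = measured − calculated = 349 − 298.8 = 50.2 mOsm/kg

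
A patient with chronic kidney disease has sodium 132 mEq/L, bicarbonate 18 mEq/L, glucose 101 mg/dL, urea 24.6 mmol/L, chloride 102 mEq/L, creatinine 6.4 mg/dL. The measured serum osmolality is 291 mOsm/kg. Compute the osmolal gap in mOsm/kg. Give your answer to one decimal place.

Calculated osmolality = 2·Na + glucose/18 + urea
= 2·132 + 101/18 + 24.6
= 264 + 5.61 + 24.60
= 294.21 mOsm/kg ≈ 294.2 mOsm/kg
Osmolar gap = measured − calculated = 291 − 294.2 = -3.2 mOsm/kg

-3.2 mOsm/kg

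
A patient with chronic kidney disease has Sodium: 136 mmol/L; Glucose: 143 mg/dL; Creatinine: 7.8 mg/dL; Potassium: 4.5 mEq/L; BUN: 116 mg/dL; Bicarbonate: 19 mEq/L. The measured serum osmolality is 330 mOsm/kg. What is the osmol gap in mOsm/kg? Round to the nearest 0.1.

8.6 mOsm/kg

Calculated osmolality = 2·Na + glucose/18 + BUN/2.8
= 2·136 + 143/18 + 116/2.8
= 272 + 7.94 + 41.43
= 321.37 mOsm/kg ≈ 321.4 mOsm/kg
Osmolar gap = measured − calculated = 330 − 321.4 = 8.6 mOsm/kg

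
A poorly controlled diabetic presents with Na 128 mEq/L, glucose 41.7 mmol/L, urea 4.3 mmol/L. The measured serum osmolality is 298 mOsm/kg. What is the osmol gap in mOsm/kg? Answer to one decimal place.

-4.0 mOsm/kg

Calculated osmolality = 2·Na + glucose + urea
= 2·128 + 41.7 + 4.3
= 256 + 41.70 + 4.30
= 302 mOsm/kg ≈ 302.0 mOsm/kg
Osmolar gap = measured − calculated = 298 − 302.0 = -4.0 mOsm/kg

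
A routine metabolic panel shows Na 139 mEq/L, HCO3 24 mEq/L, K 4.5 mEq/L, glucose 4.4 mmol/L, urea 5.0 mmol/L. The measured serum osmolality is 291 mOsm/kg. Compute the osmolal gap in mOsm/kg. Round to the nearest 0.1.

3.6 mOsm/kg

Calculated osmolality = 2·Na + glucose + urea
= 2·139 + 4.4 + 5
= 278 + 4.40 + 5
= 287.4 mOsm/kg ≈ 287.4 mOsm/kg
Osmolar gap = measured − calculated = 291 − 287.4 = 3.6 mOsm/kg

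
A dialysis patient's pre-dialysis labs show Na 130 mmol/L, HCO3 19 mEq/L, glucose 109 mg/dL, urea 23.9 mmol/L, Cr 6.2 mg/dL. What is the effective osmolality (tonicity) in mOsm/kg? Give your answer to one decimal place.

266.1 mOsm/kg

Effective osmolality excludes urea (freely permeant across cell membranes):
2·Na + glucose/18
= 2·130 + 109/18
= 260 + 6.06
= 266.06 mOsm/kg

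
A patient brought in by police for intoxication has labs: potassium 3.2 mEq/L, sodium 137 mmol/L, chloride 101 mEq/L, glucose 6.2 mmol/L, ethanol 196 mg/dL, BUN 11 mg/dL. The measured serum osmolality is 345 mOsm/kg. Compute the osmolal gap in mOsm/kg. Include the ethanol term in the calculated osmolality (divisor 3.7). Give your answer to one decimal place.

Calculated osmolality = 2·Na + glucose + BUN/2.8 + ethanol/3.7
= 2·137 + 6.2 + 11/2.8 + 196/3.7
= 274 + 6.20 + 3.93 + 52.97
= 337.1 mOsm/kg ≈ 337.1 mOsm/kg
Osmolar gap = measured − calculated = 345 − 337.1 = 7.9 mOsm/kg

7.9 mOsm/kg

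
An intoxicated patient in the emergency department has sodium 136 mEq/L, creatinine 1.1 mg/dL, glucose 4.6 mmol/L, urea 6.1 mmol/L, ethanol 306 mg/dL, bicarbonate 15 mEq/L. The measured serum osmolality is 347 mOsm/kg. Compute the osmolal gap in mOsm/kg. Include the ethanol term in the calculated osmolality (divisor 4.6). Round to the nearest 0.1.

-2.2 mOsm/kg

Calculated osmolality = 2·Na + glucose + urea + ethanol/4.6
= 2·136 + 4.6 + 6.1 + 306/4.6
= 272 + 4.60 + 6.10 + 66.52
= 349.22 mOsm/kg ≈ 349.2 mOsm/kg
Osmolar gap = measured − calculated = 347 − 349.2 = -2.2 mOsm/kg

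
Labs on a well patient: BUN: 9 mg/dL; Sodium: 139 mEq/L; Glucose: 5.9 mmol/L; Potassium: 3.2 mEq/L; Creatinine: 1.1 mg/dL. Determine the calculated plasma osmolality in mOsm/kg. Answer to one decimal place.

Calculated osmolality = 2·Na + glucose + BUN/2.8
= 2·139 + 5.9 + 9/2.8
= 278 + 5.90 + 3.21
= 287.11 mOsm/kg

287.1 mOsm/kg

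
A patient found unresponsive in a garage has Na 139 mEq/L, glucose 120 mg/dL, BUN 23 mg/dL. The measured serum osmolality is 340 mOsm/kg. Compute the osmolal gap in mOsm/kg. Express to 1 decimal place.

47.1 mOsm/kg

Calculated osmolality = 2·Na + glucose/18 + BUN/2.8
= 2·139 + 120/18 + 23/2.8
= 278 + 6.67 + 8.21
= 292.88 mOsm/kg ≈ 292.9 mOsm/kg
Osmolar gap = measured − calculated = 340 − 292.9 = 47.1 mOsm/kg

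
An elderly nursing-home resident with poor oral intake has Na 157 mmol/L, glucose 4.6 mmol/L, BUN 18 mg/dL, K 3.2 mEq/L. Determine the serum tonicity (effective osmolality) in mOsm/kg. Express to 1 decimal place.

Effective osmolality excludes urea (freely permeant across cell membranes):
2·Na + glucose
= 2·157 + 4.6
= 314 + 4.6
= 318.6 mOsm/kg

318.6 mOsm/kg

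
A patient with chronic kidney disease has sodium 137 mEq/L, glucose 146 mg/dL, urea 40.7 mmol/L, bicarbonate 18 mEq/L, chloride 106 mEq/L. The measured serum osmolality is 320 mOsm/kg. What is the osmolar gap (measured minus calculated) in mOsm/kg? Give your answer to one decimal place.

Calculated osmolality = 2·Na + glucose/18 + urea
= 2·137 + 146/18 + 40.7
= 274 + 8.11 + 40.70
= 322.81 mOsm/kg ≈ 322.8 mOsm/kg
Osmolar gap = measured − calculated = 320 − 322.8 = -2.8 mOsm/kg

-2.8 mOsm/kg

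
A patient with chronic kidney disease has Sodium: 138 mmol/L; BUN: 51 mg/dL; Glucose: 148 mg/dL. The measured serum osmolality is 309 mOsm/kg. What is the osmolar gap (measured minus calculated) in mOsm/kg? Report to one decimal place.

Calculated osmolality = 2·Na + glucose/18 + BUN/2.8
= 2·138 + 148/18 + 51/2.8
= 276 + 8.22 + 18.21
= 302.43 mOsm/kg ≈ 302.4 mOsm/kg
Osmolar gap = measured − calculated = 309 − 302.4 = 6.6 mOsm/kg

6.6 mOsm/kg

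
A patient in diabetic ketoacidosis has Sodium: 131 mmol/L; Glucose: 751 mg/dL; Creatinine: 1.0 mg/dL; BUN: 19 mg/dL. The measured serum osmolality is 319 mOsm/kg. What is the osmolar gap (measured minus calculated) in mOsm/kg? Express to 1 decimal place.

Calculated osmolality = 2·Na + glucose/18 + BUN/2.8
= 2·131 + 751/18 + 19/2.8
= 262 + 41.72 + 6.79
= 310.51 mOsm/kg ≈ 310.5 mOsm/kg
Osmolar gap = measured − calculated = 319 − 310.5 = 8.5 mOsm/kg

8.5 mOsm/kg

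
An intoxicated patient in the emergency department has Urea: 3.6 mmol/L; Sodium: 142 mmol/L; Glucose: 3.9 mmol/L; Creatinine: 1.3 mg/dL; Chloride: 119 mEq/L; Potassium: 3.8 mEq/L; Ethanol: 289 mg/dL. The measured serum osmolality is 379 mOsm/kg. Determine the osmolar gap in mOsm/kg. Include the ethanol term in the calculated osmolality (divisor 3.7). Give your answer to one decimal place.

9.4 mOsm/kg

Calculated osmolality = 2·Na + glucose + urea + ethanol/3.7
= 2·142 + 3.9 + 3.6 + 289/3.7
= 284 + 3.90 + 3.60 + 78.11
= 369.61 mOsm/kg ≈ 369.6 mOsm/kg
Osmolar gap = measured − calculated = 379 − 369.6 = 9.4 mOsm/kg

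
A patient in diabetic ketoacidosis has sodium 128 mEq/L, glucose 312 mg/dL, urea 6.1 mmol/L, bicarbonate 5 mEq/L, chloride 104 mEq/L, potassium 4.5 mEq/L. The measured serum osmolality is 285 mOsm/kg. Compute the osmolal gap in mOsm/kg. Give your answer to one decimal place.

5.6 mOsm/kg

Calculated osmolality = 2·Na + glucose/18 + urea
= 2·128 + 312/18 + 6.1
= 256 + 17.33 + 6.10
= 279.43 mOsm/kg ≈ 279.4 mOsm/kg
Osmolar gap = measured − calculated = 285 − 279.4 = 5.6 mOsm/kg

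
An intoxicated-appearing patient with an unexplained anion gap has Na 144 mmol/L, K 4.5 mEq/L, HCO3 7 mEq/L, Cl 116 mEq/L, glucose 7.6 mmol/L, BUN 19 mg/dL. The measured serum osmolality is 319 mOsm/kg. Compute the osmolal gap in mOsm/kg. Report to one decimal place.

Calculated osmolality = 2·Na + glucose + BUN/2.8
= 2·144 + 7.6 + 19/2.8
= 288 + 7.60 + 6.79
= 302.39 mOsm/kg ≈ 302.4 mOsm/kg
Osmolar gap = measured − calculated = 319 − 302.4 = 16.6 mOsm/kg

16.6 mOsm/kg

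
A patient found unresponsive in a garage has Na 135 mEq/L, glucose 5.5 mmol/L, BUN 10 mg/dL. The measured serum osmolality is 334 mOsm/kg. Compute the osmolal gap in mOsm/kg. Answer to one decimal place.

54.9 mOsm/kg

Calculated osmolality = 2·Na + glucose + BUN/2.8
= 2·135 + 5.5 + 10/2.8
= 270 + 5.50 + 3.57
= 279.07 mOsm/kg ≈ 279.1 mOsm/kg
Osmolar gap = measured − calculated = 334 − 279.1 = 54.9 mOsm/kg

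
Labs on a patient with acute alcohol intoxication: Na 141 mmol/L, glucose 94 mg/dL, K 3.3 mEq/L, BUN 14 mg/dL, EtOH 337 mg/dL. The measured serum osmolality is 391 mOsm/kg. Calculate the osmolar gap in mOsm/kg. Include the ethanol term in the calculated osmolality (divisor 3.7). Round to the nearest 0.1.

7.7 mOsm/kg

Calculated osmolality = 2·Na + glucose/18 + BUN/2.8 + ethanol/3.7
= 2·141 + 94/18 + 14/2.8 + 337/3.7
= 282 + 5.22 + 5 + 91.08
= 383.3 mOsm/kg ≈ 383.3 mOsm/kg
Osmolar gap = measured − calculated = 391 − 383.3 = 7.7 mOsm/kg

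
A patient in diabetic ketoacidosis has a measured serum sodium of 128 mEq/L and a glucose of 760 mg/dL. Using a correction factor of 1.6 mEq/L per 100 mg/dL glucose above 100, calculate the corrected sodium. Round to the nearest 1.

Corrected Na = measured Na + 1.6 · (glucose − 100)/100
= 128 + 1.6 · (760 − 100)/100
= 128 + 10.6
= 138.6 mEq/L

139 mEq/L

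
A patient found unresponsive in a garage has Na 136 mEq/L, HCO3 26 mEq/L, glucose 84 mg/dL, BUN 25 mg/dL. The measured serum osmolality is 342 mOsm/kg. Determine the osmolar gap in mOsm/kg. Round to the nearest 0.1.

56.4 mOsm/kg

Calculated osmolality = 2·Na + glucose/18 + BUN/2.8
= 2·136 + 84/18 + 25/2.8
= 272 + 4.67 + 8.93
= 285.6 mOsm/kg ≈ 285.6 mOsm/kg
Osmolar gap = measured − calculated = 342 − 285.6 = 56.4 mOsm/kg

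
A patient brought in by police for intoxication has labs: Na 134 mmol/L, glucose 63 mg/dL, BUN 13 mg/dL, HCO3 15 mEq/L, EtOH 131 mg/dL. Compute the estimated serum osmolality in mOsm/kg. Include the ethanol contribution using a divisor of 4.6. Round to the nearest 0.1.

304.6 mOsm/kg

Calculated osmolality = 2·Na + glucose/18 + BUN/2.8 + ethanol/4.6
= 2·134 + 63/18 + 13/2.8 + 131/4.6
= 268 + 3.50 + 4.64 + 28.48
= 304.62 mOsm/kg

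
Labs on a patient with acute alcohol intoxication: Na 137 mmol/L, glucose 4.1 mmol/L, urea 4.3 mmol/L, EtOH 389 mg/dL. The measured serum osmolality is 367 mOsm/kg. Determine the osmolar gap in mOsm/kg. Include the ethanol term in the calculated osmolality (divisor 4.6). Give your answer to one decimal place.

Calculated osmolality = 2·Na + glucose + urea + ethanol/4.6
= 2·137 + 4.1 + 4.3 + 389/4.6
= 274 + 4.10 + 4.30 + 84.57
= 366.97 mOsm/kg ≈ 367.0 mOsm/kg
Osmolar gap = measured − calculated = 367 − 367.0 = 0.0 mOsm/kg

0.0 mOsm/kg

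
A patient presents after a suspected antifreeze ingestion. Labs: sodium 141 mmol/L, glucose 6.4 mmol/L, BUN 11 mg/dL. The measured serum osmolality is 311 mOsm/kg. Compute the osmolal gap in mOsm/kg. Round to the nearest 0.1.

Calculated osmolality = 2·Na + glucose + BUN/2.8
= 2·141 + 6.4 + 11/2.8
= 282 + 6.40 + 3.93
= 292.33 mOsm/kg ≈ 292.3 mOsm/kg
Osmolar gap = measured − calculated = 311 − 292.3 = 18.7 mOsm/kg

18.7 mOsm/kg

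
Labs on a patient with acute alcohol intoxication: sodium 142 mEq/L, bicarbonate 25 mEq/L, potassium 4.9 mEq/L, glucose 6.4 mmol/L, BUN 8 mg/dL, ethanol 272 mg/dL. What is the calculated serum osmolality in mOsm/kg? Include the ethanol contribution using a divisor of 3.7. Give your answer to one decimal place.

366.8 mOsm/kg

Calculated osmolality = 2·Na + glucose + BUN/2.8 + ethanol/3.7
= 2·142 + 6.4 + 8/2.8 + 272/3.7
= 284 + 6.40 + 2.86 + 73.51
= 366.77 mOsm/kg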